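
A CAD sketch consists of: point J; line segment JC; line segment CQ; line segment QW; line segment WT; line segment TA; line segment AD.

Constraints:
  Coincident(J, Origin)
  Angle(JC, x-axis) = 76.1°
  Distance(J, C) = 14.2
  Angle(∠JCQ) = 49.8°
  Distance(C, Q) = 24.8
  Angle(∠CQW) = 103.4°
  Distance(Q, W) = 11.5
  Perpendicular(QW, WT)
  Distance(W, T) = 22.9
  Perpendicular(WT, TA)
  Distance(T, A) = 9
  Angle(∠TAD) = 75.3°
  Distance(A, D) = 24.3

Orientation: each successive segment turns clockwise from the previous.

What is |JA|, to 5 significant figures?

6.8124

The perpendicularity gives WT at right angles to QW, so WT runs at 139.30°; with |WT| = 22.9, T = (-6.9071, -0.090350). WT ⟂ TA, so TA runs at 49.300°; with |TA| = 9.0, A = (-1.0382, 6.7329). Then |JA| = |A − J| = 6.8124.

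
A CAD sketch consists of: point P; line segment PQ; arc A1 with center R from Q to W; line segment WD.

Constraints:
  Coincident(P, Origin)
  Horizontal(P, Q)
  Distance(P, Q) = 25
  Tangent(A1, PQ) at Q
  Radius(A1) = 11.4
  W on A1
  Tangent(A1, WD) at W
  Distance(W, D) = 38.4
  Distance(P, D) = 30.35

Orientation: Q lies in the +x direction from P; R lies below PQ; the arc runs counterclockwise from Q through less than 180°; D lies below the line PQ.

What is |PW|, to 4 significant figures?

17.71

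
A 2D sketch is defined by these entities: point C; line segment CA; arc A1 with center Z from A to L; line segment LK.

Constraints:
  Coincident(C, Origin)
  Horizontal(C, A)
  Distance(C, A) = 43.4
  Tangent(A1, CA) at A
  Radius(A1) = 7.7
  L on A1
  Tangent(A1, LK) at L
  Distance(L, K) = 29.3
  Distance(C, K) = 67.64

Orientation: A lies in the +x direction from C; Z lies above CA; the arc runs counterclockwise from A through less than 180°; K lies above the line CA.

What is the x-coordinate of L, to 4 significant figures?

50.83

Checks: |ZL| = 7.700 ✓; ∠(ZL, LK) = 90.00° ✓; |LK| = 29.30 ✓; |CK| = 67.64 ✓.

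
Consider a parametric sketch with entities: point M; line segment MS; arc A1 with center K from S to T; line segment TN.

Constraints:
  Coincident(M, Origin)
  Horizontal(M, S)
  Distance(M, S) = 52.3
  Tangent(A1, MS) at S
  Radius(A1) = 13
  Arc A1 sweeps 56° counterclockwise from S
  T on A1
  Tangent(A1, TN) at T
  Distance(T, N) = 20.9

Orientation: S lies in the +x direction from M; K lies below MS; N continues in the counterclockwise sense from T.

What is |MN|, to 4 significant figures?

37.71

M is at the origin; M and S share the same y with |MS| = 52.3 and S on the +x side, so S = (52.30, 0.000). A1 meets MS tangentially, so KS is at right angles to MS, so K = S + (0, -13) = (52.30, -13.00). On A1, S sits at bearing 90° from K; a 56° counterclockwise sweep puts T at bearing 146°, so T = K + 13.0·(cos 146°, sin 146°) = (41.52, -5.730). Since A1 is tangent to TN there, KT ⟂ TN, so TN runs along (−sin 146°, cos 146°); with |TN| = 20.9, N = (29.84, -23.06). Then |MN| = |N − M| = 37.71.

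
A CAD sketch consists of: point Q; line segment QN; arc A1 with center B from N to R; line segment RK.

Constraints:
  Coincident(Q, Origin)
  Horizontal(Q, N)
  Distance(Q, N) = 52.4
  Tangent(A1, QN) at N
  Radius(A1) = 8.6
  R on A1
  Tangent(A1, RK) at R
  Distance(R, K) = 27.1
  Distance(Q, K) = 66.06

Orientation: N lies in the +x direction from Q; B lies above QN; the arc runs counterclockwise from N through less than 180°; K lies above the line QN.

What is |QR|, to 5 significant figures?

61.687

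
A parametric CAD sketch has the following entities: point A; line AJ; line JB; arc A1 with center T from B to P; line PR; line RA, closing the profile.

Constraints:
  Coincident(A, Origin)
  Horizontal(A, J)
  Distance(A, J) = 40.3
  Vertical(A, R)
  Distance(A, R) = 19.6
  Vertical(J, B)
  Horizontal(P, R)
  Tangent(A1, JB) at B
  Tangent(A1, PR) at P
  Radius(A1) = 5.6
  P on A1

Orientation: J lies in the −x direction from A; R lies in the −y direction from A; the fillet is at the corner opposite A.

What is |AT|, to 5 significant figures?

37.418

A is at the origin; A and J share the same y with |AJ| = 40.3 and J on the −x side, so J = (-40.300, 0.0000). AR is vertical with |AR| = 19.6 and R on the −y side, so R = (0.0000, -19.600). The virtual corner opposite A is at (-40.300, -19.600). A1 meets JB tangentially, so TB is at right angles to JB and tangency of A1 to PR means the radius TP is perpendicular to PR, with radius 5.6, so the center T sits 5.6 in from both sides at T = (-34.700, -14.000). Then |AT| = |T − A| = 37.418.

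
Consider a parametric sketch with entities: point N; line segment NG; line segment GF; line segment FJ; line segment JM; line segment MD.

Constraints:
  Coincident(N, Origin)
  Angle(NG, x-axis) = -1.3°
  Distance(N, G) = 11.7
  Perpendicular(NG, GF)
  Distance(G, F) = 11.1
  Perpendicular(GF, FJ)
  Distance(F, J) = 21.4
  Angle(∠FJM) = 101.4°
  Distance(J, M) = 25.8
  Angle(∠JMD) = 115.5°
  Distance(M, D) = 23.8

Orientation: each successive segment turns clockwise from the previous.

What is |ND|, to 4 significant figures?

28.79

N is at the origin; NG runs at -1.3° with length 11.7, so G = (11.70, -0.2654). The perpendicularity gives GF at right angles to NG, so GF runs at -91.30°; with |GF| = 11.1, F = (11.45, -11.36). GF is perpendicular to FJ, so FJ runs at 178.7°; with |FJ| = 21.4, J = (-9.949, -10.88). ∠FJM = 101.4° gives JM at 100.1° from the x-axis; with |JM| = 25.8, M = (-14.47, 14.52). ∠JMD = 115.5° gives MD at 35.60° from the x-axis; with |MD| = 23.8, D = (4.878, 28.38). Then |ND| = |D − N| = 28.79.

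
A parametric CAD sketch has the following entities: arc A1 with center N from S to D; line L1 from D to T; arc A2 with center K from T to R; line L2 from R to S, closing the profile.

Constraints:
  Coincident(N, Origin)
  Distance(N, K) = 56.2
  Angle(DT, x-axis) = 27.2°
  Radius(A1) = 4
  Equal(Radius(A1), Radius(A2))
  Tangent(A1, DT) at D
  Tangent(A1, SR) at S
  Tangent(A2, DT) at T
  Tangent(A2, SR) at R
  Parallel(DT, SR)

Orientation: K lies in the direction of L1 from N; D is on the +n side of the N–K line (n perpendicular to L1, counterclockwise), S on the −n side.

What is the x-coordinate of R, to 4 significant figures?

51.81

Tangency of A1 to both parallel lines with radius 4.0 puts D and S at N ± 4.0·n: D = (-1.828, 3.558), S = (1.828, -3.558). Equal radii place T and R the same way about K: T = K + 4.0·n = (48.16, 29.25), R = K − 4.0·n = (51.81, 22.13). So R.x = 51.81.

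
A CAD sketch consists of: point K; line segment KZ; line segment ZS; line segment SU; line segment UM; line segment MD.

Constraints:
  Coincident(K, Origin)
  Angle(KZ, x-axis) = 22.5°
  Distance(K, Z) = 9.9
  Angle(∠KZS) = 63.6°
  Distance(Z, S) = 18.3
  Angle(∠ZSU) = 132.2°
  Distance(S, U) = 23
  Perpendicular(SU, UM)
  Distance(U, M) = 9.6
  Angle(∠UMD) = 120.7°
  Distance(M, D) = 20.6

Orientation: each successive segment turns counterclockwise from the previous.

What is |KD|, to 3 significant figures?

8.93

K is at the origin; KZ runs at 22.5° with length 9.9, so Z = (9.15, 3.79). ∠KZS = 63.6° gives ZS at 139° from the x-axis; with |ZS| = 18.3, S = (-4.64, 15.8). ∠ZSU = 132.2° gives SU at -173° from the x-axis; with |SU| = 23.0, U = (-27.5, 13.1). SU ⟂ UM, so UM runs at -83.3°; with |UM| = 9.6, M = (-26.4, 3.60). ∠UMD = 120.7° gives MD at -24.0° from the x-axis; with |MD| = 20.6, D = (-7.55, -4.78). Then |KD| = |D − K| = 8.93.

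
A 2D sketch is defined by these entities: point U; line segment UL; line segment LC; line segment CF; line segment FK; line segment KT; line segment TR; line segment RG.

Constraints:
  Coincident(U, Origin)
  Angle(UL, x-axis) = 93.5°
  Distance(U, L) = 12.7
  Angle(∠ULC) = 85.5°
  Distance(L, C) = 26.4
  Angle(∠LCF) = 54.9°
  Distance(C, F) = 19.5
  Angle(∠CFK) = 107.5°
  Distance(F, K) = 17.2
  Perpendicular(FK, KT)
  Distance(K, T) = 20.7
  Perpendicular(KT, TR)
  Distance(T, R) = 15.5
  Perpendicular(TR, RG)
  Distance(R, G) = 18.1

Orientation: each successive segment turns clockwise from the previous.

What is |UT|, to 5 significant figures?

22.015

∠CFK = 107.5° gives FK at 161.40° from the x-axis; with |FK| = 17.2, K = (-2.1703, 1.9459). The perpendicularity gives KT at right angles to FK, so KT runs at 71.400°; with |KT| = 20.7, T = (4.4322, 21.565). Then |UT| = |T − U| = 22.015.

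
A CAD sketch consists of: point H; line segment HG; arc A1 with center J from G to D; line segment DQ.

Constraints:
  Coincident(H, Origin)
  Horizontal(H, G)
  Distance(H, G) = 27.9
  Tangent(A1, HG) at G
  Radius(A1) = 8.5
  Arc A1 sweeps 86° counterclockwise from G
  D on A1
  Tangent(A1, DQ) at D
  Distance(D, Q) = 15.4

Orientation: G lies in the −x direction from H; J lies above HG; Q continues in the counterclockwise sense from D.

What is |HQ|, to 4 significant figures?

29.63

H is at the origin; HG is horizontal with |HG| = 27.9 and G on the −x side, so G = (-27.90, 0.000). Tangency of A1 to HG means the radius JG is perpendicular to HG, so J = G + (0, 8.5) = (-27.90, 8.500). On A1, G sits at bearing -90° from J; an 86° counterclockwise sweep puts D at bearing -4°, so D = J + 8.5·(cos -4°, sin -4°) = (-19.42, 7.907). A1 meets DQ tangentially, so JD is at right angles to DQ, so DQ runs along (−sin -4°, cos -4°); with |DQ| = 15.4, Q = (-18.35, 23.27). Then |HQ| = |Q − H| = 29.63.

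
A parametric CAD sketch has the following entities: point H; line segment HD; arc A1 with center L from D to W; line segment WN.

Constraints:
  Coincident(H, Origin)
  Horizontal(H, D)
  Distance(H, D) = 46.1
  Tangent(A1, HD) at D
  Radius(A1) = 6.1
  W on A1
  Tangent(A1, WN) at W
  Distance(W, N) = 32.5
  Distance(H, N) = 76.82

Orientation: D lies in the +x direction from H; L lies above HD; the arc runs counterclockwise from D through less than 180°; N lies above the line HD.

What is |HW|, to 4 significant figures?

50.73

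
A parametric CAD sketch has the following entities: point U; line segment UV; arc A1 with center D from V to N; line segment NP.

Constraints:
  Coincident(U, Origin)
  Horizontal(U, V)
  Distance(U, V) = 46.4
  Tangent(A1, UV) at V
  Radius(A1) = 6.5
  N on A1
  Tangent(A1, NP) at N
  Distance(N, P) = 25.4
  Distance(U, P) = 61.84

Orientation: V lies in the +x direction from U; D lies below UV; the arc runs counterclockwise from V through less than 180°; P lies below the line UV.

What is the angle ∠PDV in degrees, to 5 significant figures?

165.44°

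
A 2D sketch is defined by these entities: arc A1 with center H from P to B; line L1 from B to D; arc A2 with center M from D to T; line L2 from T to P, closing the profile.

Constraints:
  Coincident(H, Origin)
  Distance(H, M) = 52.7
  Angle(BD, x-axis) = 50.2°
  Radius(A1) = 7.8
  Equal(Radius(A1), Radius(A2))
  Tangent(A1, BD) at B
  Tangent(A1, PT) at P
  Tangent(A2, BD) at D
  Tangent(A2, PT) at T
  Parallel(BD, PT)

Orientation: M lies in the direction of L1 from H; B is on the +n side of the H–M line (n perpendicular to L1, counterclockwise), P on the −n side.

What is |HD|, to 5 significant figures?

53.274

The slot axis is L1's direction at 50.2°, so u = (cos 50.2°, sin 50.2°) = (0.64011, 0.76828) and n = (−sin 50.2°, cos 50.2°) = (-0.76828, 0.64011). H is at the origin and M lies 52.7 along u from H, so M = 52.7·u = (33.734, 40.489). Tangency of A1 to both parallel lines with radius 7.8 puts B and P at H ± 7.8·n: B = (-5.9926, 4.9929), P = (5.9926, -4.9929). Equal radii place D and T the same way about M: D = M + 7.8·n = (27.741, 45.481), T = M − 7.8·n = (39.726, 35.496). Then |HD| = |D − H| = 53.274.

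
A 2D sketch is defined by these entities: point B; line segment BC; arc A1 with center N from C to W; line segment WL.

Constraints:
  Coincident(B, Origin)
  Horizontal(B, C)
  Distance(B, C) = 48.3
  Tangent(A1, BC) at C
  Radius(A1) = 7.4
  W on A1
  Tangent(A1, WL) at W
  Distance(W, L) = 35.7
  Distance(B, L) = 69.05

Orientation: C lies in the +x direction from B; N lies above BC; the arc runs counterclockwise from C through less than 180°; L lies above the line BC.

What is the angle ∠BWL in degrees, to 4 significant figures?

94.73°

Checks: |NW| = 7.400 ✓; ∠(NW, WL) = 90.00° ✓; |WL| = 35.70 ✓; |BL| = 69.05 ✓.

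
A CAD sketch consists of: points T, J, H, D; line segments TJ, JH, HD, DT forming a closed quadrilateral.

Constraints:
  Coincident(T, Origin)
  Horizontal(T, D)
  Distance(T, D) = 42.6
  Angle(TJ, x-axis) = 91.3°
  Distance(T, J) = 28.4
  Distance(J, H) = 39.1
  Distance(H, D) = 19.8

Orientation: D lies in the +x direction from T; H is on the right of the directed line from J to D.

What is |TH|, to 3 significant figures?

23.2

Checks: T.y = 0.00, D.y = 0.00 ✓; |JH| = 39.10 ✓; |HD| = 19.80 ✓.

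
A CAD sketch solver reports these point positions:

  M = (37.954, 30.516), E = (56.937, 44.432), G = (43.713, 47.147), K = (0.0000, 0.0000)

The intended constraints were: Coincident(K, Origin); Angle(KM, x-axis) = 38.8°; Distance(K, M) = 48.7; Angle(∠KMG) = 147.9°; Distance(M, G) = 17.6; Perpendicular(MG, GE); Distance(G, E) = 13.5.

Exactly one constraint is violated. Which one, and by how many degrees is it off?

Perpendicular(MG, GE) — off by 7.50°.

K = (0.00, 0.00) ✓; KM at 38.80° ✓; |KM| = 48.70 ✓; ∠KMG = 147.9° ✓; |MG| = 17.60 ✓; ∠(MG, GE) = 82.50° ✗; |GE| = 13.50 ✓.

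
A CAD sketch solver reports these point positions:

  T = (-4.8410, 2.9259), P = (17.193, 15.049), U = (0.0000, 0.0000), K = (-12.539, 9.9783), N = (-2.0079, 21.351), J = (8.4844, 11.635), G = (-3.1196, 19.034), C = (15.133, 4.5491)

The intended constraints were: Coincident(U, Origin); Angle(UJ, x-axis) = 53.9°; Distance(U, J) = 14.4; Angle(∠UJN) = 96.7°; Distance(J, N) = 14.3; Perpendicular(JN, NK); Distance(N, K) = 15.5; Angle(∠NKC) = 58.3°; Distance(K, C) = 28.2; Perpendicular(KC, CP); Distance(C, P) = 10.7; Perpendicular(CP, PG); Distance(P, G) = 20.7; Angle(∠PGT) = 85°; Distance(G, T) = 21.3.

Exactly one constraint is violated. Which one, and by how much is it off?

Distance(G, T) = 21.3 — off by 5.10.

U = (0.00, 0.00) ✓; UJ at 53.90° ✓; |UJ| = 14.40 ✓; ∠UJN = 96.70° ✓; |JN| = 14.30 ✓; ∠(JN, NK) = 90.00° ✓; |NK| = 15.50 ✓; ∠NKC = 58.30° ✓; |KC| = 28.20 ✓; ∠(KC, CP) = 90.00° ✓; |CP| = 10.70 ✓; ∠(CP, PG) = 90.00° ✓; |PG| = 20.70 ✓; ∠PGT = 85.00° ✓; |GT| = 16.20 ✗.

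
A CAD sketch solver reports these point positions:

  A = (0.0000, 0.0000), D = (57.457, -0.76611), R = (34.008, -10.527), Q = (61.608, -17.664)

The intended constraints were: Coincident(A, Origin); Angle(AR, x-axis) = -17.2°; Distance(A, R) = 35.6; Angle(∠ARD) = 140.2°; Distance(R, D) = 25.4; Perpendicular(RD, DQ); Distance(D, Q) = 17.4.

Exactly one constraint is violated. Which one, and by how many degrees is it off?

Perpendicular(RD, DQ) — off by 8.80°.

A = (0.00, 0.00) ✓; AR at -17.20° ✓; |AR| = 35.60 ✓; ∠ARD = 140.2° ✓; |RD| = 25.40 ✓; ∠(RD, DQ) = 98.80° ✗; |DQ| = 17.40 ✓.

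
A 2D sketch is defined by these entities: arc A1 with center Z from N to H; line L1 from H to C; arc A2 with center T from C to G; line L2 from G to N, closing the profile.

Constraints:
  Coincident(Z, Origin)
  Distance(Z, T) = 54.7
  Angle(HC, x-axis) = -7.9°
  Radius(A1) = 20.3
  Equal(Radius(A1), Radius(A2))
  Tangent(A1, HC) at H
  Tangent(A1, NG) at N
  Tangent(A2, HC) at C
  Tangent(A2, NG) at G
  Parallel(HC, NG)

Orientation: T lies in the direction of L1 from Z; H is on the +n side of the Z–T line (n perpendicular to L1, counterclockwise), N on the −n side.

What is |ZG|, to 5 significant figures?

58.345

Tangency of A1 to both parallel lines with radius 20.3 puts H and N at Z ± 20.3·n: H = (2.7901, 20.107), N = (-2.7901, -20.107). Equal radii place C and G the same way about T: C = T + 20.3·n = (56.971, 12.589), G = T − 20.3·n = (51.391, -27.626). Then |ZG| = |G − Z| = 58.345.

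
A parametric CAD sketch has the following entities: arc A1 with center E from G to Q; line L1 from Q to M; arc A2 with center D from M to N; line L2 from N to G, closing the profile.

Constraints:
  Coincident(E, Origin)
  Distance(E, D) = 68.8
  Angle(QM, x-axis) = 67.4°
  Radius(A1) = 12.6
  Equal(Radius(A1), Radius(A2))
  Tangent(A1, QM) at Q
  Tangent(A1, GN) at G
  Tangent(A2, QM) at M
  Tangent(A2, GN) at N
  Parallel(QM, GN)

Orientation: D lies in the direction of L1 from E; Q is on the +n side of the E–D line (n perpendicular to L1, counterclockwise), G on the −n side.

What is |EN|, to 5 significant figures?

69.944

The slot axis is L1's direction at 67.4°, so u = (cos 67.4°, sin 67.4°) = (0.38430, 0.92321) and n = (−sin 67.4°, cos 67.4°) = (-0.92321, 0.38430). E is at the origin and D lies 68.8 along u from E, so D = 68.8·u = (26.440, 63.517). Tangency of A1 to both parallel lines with radius 12.6 puts Q and G at E ± 12.6·n: Q = (-11.632, 4.8421), G = (11.632, -4.8421). Equal radii place M and N the same way about D: M = D + 12.6·n = (14.807, 68.359), N = D − 12.6·n = (38.072, 58.675). Then |EN| = |N − E| = 69.944.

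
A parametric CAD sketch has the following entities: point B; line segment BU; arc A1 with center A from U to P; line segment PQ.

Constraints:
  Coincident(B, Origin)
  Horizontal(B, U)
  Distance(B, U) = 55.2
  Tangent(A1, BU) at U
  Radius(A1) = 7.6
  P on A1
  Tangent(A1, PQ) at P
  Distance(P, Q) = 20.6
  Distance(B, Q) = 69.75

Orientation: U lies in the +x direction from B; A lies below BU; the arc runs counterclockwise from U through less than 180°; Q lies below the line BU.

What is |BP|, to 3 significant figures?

51.4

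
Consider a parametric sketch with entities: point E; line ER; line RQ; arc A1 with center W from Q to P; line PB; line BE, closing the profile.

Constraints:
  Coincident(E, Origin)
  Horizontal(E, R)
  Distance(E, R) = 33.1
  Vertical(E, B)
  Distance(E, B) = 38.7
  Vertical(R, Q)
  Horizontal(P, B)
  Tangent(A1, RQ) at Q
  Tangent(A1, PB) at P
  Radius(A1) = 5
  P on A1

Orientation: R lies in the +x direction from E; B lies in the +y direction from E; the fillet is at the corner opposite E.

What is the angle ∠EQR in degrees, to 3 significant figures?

44.5°

E is at the origin; ER is horizontal with |ER| = 33.1 and R on the +x side, so R = (33.1, 0.00). EB is vertical with |EB| = 38.7 and B on the +y side, so B = (0.00, 38.7). The virtual corner opposite E is at (33.1, 38.7). A1 meets RQ tangentially, so WQ is at right angles to RQ and tangency of A1 to PB means the radius WP is perpendicular to PB, with radius 5.0, so the center W sits 5.0 in from both sides at W = (28.1, 33.7). That places the tangent points at Q = (33.1, 33.7) on RQ and P = (28.1, 38.7) on PB. Then cos ∠EQR = QE·QR / (|QE||QR|), giving 44.5°.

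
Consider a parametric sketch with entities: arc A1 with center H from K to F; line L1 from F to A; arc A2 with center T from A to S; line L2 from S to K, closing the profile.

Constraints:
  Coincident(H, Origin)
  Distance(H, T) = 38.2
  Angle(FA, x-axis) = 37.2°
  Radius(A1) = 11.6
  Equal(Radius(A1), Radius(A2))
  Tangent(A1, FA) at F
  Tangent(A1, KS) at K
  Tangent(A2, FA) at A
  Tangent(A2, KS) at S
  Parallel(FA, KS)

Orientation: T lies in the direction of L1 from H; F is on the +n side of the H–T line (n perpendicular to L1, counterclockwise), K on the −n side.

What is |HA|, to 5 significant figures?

39.922

The slot axis is L1's direction at 37.2°, so u = (cos 37.2°, sin 37.2°) = (0.79653, 0.60460) and n = (−sin 37.2°, cos 37.2°) = (-0.60460, 0.79653). H is at the origin and T lies 38.2 along u from H, so T = 38.2·u = (30.427, 23.096). Tangency of A1 to both parallel lines with radius 11.6 puts F and K at H ± 11.6·n: F = (-7.0133, 9.2397), K = (7.0133, -9.2397). Equal radii place A and S the same way about T: A = T + 11.6·n = (23.414, 32.335), S = T − 11.6·n = (37.441, 13.856). Then |HA| = |A − H| = 39.922.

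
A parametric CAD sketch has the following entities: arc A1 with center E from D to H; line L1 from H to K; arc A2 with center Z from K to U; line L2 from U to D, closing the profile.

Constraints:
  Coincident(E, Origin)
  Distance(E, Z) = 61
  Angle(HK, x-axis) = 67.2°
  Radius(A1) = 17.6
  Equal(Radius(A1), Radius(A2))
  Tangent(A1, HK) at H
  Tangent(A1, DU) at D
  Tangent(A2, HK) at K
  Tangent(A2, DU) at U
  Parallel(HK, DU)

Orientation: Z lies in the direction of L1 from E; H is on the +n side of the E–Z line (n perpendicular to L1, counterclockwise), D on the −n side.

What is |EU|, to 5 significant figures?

63.488

The slot axis is L1's direction at 67.2°, so u = (cos 67.2°, sin 67.2°) = (0.38752, 0.92186) and n = (−sin 67.2°, cos 67.2°) = (-0.92186, 0.38752). E is at the origin and Z lies 61.0 along u from E, so Z = 61.0·u = (23.638, 56.234). Tangency of A1 to both parallel lines with radius 17.6 puts H and D at E ± 17.6·n: H = (-16.225, 6.8203), D = (16.225, -6.8203). Equal radii place K and U the same way about Z: K = Z + 17.6·n = (7.4137, 63.054), U = Z − 17.6·n = (39.863, 49.413). Then |EU| = |U − E| = 63.488.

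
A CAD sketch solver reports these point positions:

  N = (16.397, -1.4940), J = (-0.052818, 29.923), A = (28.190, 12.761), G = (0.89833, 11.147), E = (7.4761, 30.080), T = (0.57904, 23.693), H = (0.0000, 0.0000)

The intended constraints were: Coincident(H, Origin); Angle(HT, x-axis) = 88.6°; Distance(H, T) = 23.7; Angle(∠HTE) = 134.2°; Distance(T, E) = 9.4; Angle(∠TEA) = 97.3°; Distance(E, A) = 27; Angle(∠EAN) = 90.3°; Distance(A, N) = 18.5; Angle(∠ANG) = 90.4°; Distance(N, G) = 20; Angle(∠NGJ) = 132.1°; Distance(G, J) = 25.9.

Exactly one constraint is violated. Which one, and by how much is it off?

Distance(G, J) = 25.9 — off by 7.10.

H = (0.00, 0.00) ✓; HT at 88.60° ✓; |HT| = 23.70 ✓; ∠HTE = 134.2° ✓; |TE| = 9.400 ✓; ∠TEA = 97.30° ✓; |EA| = 27.00 ✓; ∠EAN = 90.30° ✓; |AN| = 18.50 ✓; ∠ANG = 90.40° ✓; |NG| = 20.00 ✓; ∠NGJ = 132.1° ✓; |GJ| = 18.80 ✗.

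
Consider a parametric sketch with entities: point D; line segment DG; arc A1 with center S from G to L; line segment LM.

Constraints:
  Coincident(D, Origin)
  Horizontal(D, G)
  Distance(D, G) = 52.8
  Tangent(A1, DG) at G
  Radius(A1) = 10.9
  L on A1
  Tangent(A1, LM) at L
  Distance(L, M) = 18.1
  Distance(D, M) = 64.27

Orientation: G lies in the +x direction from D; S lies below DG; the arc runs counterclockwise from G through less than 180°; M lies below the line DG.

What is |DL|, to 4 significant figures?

47.81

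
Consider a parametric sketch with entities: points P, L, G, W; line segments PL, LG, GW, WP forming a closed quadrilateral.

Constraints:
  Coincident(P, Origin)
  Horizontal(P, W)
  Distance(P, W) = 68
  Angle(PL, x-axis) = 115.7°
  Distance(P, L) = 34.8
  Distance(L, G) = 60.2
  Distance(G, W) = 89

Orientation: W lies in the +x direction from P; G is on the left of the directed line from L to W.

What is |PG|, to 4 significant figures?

80.87

P is at the origin; P and W share the same y with |PW| = 68.0 and W in +x, so W = (68.0, 0). PL runs at 115.7° with |PL| = 34.8, so L = (-15.09, 31.36). G is determined by |LG| = 60.2 and |GW| = 89.0 together: it lies at the intersection of circle(L, 60.2) and circle(W, 89.0). With |LW| = 88.81, the foot of the radical line on LW is 20.21 from L and the perpendicular offset is √(60.2² − 20.21²) = 56.70. Taking the left-of-LW solution: G = (23.84, 77.27).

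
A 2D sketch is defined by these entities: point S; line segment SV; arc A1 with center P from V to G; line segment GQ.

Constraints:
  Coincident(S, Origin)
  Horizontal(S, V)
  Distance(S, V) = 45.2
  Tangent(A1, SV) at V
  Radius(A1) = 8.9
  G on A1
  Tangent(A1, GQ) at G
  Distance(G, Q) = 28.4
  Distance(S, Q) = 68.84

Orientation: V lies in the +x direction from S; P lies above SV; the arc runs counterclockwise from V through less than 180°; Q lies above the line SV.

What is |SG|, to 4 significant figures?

54.43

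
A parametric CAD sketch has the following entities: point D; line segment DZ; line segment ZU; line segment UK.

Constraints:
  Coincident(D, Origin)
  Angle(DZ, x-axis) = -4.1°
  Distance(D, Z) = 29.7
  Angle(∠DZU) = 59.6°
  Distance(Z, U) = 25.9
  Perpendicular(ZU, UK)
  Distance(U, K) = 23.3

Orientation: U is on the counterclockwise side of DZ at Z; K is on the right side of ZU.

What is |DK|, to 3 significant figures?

50.1

D is at the origin; DZ runs at -4.1° with length 29.7, so Z = 29.7·(cos -4.1°, sin -4.1°) = (29.6, -2.12). ∠DZU = 59.6°, so ZU runs at -4.1° + (180° − 59.6°) = 116° from the x-axis; with |ZU| = 25.9, U = Z + 25.9·(cos 116°, sin 116°) = (18.1, 21.1). ZU ⟂ UK; with |UK| = 23.3 on the right of ZU, K = U + 23.3·(0.896, 0.443) = (39.0, 31.4). Then |DK| = |K − D| = 50.1.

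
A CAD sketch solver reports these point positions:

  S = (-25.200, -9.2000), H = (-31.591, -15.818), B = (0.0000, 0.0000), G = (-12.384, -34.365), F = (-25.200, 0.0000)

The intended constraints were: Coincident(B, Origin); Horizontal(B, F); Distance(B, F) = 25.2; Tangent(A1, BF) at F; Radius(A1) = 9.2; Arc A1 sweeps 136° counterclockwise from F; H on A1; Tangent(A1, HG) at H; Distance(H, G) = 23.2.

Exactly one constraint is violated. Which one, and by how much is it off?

Distance(H, G) = 23.2 — off by 3.50.

B = (0.00, 0.00) ✓; B.y = 0.00, F.y = 0.00 ✓; |BF| = 25.20 ✓; ∠(SF, FB) = 90.00° ✓; |SF| = 9.200 ✓; bearing(S→H) − bearing(S→F) = 136.0° ✓; |SH| = 9.200 ✓; ∠(SH, HG) = 90.00° ✓; |HG| = 26.70 ✗.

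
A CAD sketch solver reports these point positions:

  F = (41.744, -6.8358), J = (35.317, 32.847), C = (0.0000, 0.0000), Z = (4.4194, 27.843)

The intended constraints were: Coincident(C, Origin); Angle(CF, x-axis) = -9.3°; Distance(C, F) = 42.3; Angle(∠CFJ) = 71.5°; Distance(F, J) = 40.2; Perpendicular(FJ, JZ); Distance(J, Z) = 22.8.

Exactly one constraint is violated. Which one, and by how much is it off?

Distance(J, Z) = 22.8 — off by 8.50.

C = (0.00, 0.00) ✓; CF at -9.300° ✓; |CF| = 42.30 ✓; ∠CFJ = 71.50° ✓; |FJ| = 40.20 ✓; ∠(FJ, JZ) = 90.00° ✓; |JZ| = 31.30 ✗.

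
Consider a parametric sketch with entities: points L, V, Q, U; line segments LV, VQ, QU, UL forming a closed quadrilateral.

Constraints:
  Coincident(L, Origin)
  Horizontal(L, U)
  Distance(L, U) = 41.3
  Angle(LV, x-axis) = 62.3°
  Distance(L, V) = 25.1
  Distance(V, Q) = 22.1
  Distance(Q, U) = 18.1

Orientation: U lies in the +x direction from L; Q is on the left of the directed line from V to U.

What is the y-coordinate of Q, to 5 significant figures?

16.022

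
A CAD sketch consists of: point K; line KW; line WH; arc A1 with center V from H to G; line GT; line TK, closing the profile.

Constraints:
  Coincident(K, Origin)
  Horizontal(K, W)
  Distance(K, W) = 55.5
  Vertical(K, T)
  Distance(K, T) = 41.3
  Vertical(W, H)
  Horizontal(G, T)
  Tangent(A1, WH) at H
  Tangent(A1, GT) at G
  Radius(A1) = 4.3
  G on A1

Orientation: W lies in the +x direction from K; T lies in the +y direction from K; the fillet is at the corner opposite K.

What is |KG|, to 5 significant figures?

65.781

K is at the origin; K and W share the same y with |KW| = 55.5 and W on the +x side, so W = (55.500, 0.0000). K and T share the same x with |KT| = 41.3 and T on the +y side, so T = (0.0000, 41.300). The virtual corner opposite K is at (55.500, 41.300). The tangent condition forces VH to be normal to WH and A1 meets GT tangentially, so VG is at right angles to GT, with radius 4.3, so the center V sits 4.3 in from both sides at V = (51.200, 37.000). That places the tangent points at H = (55.500, 37.000) on WH and G = (51.200, 41.300) on GT. Then |KG| = |G − K| = 65.781.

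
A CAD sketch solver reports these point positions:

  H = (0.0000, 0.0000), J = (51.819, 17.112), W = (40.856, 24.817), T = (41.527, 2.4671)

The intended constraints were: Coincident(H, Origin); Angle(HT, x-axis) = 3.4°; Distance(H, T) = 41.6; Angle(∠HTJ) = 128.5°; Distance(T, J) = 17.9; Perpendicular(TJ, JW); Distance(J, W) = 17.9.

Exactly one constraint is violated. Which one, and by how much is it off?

Distance(J, W) = 17.9 — off by 4.50.

H = (0.00, 0.00) ✓; HT at 3.400° ✓; |HT| = 41.60 ✓; ∠HTJ = 128.5° ✓; |TJ| = 17.90 ✓; ∠(TJ, JW) = 90.00° ✓; |JW| = 13.40 ✗.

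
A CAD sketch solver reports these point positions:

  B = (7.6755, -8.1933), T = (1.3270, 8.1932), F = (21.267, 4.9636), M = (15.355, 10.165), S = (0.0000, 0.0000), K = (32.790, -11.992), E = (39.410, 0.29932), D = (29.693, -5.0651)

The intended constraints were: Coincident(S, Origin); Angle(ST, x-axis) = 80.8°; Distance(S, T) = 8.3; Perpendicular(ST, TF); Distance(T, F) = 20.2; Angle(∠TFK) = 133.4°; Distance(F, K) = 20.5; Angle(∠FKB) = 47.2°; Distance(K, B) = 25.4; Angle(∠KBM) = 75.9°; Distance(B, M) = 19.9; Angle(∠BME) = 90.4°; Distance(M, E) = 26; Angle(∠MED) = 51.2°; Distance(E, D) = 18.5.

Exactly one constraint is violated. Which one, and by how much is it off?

Distance(E, D) = 18.5 — off by 7.40.

S = (0.00, 0.00) ✓; ST at 80.80° ✓; |ST| = 8.300 ✓; ∠(ST, TF) = 90.00° ✓; |TF| = 20.20 ✓; ∠TFK = 133.4° ✓; |FK| = 20.50 ✓; ∠FKB = 47.20° ✓; |KB| = 25.40 ✓; ∠KBM = 75.90° ✓; |BM| = 19.90 ✓; ∠BME = 90.40° ✓; |ME| = 26.00 ✓; ∠MED = 51.20° ✓; |ED| = 11.10 ✗.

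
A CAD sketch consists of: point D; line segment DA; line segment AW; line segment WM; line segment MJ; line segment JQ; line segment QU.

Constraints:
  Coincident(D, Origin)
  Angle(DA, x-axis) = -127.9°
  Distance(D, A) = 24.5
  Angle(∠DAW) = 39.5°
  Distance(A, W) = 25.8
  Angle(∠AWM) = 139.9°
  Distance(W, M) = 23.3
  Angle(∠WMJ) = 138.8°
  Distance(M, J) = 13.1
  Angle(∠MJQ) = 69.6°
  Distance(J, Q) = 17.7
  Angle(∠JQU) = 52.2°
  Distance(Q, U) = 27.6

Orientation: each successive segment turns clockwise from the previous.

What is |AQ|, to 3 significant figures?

37.3

D is at the origin; DA runs at -127.9° with length 24.5, so A = (-15.0, -19.3). ∠DAW = 39.5° gives AW at 91.6° from the x-axis; with |AW| = 25.8, W = (-15.8, 6.46). ∠AWM = 139.9° gives WM at 51.5° from the x-axis; with |WM| = 23.3, M = (-1.27, 24.7). ∠WMJ = 138.8° gives MJ at 10.3° from the x-axis; with |MJ| = 13.1, J = (11.6, 27.0). ∠MJQ = 69.6° gives JQ at -100° from the x-axis; with |JQ| = 17.7, Q = (8.52, 9.61). Then |AQ| = |Q − A| = 37.3.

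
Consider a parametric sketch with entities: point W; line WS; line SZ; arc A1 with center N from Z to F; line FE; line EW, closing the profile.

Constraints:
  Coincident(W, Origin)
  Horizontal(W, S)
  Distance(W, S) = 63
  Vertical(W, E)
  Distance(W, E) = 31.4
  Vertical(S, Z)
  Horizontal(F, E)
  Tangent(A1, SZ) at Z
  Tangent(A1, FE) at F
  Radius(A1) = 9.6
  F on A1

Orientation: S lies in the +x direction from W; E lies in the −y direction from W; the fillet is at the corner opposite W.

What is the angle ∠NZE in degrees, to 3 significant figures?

8.66°

W is at the origin; WS is horizontal with |WS| = 63.0 and S on the +x side, so S = (63.0, 0.00). W and E share the same x with |WE| = 31.4 and E on the −y side, so E = (0.00, -31.4). The virtual corner opposite W is at (63.0, -31.4). A1 meets SZ tangentially, so NZ is at right angles to SZ and tangency of A1 to FE means the radius NF is perpendicular to FE, with radius 9.6, so the center N sits 9.6 in from both sides at N = (53.4, -21.8). That places the tangent points at Z = (63.0, -21.8) on SZ and F = (53.4, -31.4) on FE. Then cos ∠NZE = ZN·ZE / (|ZN||ZE|), giving 8.66°.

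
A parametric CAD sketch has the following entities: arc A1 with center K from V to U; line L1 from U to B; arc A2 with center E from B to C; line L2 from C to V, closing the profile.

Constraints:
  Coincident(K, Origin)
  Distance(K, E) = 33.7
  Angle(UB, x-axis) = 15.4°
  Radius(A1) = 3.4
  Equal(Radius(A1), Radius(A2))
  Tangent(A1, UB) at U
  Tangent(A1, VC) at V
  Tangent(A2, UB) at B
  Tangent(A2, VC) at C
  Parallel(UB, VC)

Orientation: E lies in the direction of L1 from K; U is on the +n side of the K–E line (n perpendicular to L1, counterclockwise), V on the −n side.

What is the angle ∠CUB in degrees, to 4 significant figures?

11.41°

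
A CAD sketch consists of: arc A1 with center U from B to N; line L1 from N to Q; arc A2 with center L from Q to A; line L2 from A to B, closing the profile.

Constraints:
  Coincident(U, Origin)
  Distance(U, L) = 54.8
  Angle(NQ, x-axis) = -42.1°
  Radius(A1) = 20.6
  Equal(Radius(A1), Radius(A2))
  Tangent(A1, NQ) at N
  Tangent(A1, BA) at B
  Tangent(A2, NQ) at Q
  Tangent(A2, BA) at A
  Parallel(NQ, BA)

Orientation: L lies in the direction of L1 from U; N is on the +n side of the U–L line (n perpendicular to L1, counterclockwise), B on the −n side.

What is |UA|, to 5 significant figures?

58.544

Tangency of A1 to both parallel lines with radius 20.6 puts N and B at U ± 20.6·n: N = (13.811, 15.285), B = (-13.811, -15.285). Equal radii place Q and A the same way about L: Q = L + 20.6·n = (54.471, -21.455), A = L − 20.6·n = (26.849, -52.024). Then |UA| = |A − U| = 58.544.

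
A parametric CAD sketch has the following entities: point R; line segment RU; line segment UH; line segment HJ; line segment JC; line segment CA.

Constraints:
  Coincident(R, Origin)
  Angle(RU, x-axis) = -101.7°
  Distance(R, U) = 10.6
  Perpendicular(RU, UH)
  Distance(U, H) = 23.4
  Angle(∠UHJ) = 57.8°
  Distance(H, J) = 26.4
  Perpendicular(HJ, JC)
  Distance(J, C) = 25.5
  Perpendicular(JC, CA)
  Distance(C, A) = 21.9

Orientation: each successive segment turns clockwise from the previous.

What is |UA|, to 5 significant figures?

9.7974

R is at the origin; RU runs at -101.7° with length 10.6, so U = (-2.1495, -10.380). The perpendicularity gives UH at right angles to RU, so UH runs at 168.30°; with |UH| = 23.4, H = (-25.063, -5.6345). ∠UHJ = 57.8° gives HJ at 46.100° from the x-axis; with |HJ| = 26.4, J = (-6.7576, 13.388). The perpendicularity gives JC at right angles to HJ, so JC runs at -43.900°; with |JC| = 25.5, C = (11.617, -4.2937). JC ⟂ CA, so CA runs at -133.90°; with |CA| = 21.9, A = (-3.5690, -20.074). Then |UA| = |A − U| = 9.7974.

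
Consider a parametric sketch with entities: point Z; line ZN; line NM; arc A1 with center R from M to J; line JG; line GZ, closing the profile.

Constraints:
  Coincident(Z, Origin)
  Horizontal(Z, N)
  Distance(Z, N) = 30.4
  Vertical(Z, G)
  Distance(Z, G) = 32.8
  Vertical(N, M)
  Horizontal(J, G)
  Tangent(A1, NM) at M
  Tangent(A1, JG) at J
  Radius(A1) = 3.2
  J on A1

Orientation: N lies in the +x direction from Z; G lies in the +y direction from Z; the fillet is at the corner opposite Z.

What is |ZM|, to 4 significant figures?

42.43

The virtual corner opposite Z is at (30.40, 32.80). Since A1 is tangent to NM there, RM ⟂ NM and tangency of A1 to JG means the radius RJ is perpendicular to JG, with radius 3.2, so the center R sits 3.2 in from both sides at R = (27.20, 29.60). That places the tangent points at M = (30.40, 29.60) on NM and J = (27.20, 32.80) on JG. Then |ZM| = |M − Z| = 42.43.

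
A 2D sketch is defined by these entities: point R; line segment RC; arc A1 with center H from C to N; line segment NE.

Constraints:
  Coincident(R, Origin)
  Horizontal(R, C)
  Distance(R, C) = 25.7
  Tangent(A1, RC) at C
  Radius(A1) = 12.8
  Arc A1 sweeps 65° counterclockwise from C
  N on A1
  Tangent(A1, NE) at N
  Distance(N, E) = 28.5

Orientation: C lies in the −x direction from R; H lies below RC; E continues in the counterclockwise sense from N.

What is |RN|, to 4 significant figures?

38.03

Tangency of A1 to RC means the radius HC is perpendicular to RC, so H = C + (0, -12.8) = (-25.70, -12.80). On A1, C sits at bearing 90° from H; a 65° counterclockwise sweep puts N at bearing 155°, so N = H + 12.8·(cos 155°, sin 155°) = (-37.30, -7.390). Then |RN| = |N − R| = 38.03.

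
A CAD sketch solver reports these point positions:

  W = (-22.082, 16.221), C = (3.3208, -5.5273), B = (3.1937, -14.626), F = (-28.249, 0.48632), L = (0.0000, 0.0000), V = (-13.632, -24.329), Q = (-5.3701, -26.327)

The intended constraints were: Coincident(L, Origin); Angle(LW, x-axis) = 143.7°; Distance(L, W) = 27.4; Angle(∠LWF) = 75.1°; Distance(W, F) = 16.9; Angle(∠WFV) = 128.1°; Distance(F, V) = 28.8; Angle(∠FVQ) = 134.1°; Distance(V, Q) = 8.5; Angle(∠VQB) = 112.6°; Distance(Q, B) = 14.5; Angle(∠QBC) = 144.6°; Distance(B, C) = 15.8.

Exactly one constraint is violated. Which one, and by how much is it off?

Distance(B, C) = 15.8 — off by 6.70.

L = (0.00, 0.00) ✓; LW at 143.7° ✓; |LW| = 27.40 ✓; ∠LWF = 75.10° ✓; |WF| = 16.90 ✓; ∠WFV = 128.1° ✓; |FV| = 28.80 ✓; ∠FVQ = 134.1° ✓; |VQ| = 8.500 ✓; ∠VQB = 112.6° ✓; |QB| = 14.50 ✓; ∠QBC = 144.6° ✓; |BC| = 9.100 ✗.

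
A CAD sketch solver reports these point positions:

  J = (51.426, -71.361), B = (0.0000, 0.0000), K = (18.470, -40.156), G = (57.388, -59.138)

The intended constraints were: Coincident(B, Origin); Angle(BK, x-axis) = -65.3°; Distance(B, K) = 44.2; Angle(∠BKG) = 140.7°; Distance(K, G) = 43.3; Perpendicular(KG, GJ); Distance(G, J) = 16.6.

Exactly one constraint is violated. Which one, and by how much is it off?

Distance(G, J) = 16.6 — off by 3.00.

B = (0.00, 0.00) ✓; BK at -65.30° ✓; |BK| = 44.20 ✓; ∠BKG = 140.7° ✓; |KG| = 43.30 ✓; ∠(KG, GJ) = 90.00° ✓; |GJ| = 13.60 ✗.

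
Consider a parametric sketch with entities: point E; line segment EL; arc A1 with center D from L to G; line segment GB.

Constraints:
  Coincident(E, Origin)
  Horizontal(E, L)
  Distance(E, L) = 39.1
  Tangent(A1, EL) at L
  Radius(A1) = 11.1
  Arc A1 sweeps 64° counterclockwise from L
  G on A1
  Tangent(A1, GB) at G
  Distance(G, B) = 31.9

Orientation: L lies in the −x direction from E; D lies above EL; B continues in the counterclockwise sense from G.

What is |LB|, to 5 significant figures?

42.338

E is at the origin; EL is horizontal with |EL| = 39.1 and L on the −x side, so L = (-39.100, 0.0000). Tangency of A1 to EL means the radius DL is perpendicular to EL, so D = L + (0, 11.1) = (-39.100, 11.100). On A1, L sits at bearing -90° from D; a 64° counterclockwise sweep puts G at bearing -26°, so G = D + 11.1·(cos -26°, sin -26°) = (-29.123, 6.2341). Since A1 is tangent to GB there, DG ⟂ GB, so GB runs along (−sin -26°, cos -26°); with |GB| = 31.9, B = (-15.139, 34.906). Then |LB| = |B − L| = 42.338.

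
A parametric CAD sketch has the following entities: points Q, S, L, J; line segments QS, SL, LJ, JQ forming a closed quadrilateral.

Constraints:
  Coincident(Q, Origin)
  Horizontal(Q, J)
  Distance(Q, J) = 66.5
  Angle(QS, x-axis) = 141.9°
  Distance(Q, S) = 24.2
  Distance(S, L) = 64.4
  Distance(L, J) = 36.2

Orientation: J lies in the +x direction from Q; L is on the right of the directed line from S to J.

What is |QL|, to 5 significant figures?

40.433

Q is at the origin; Q and J share the same y with |QJ| = 66.5 and J in +x, so J = (66.5, 0). QS runs at 141.9° with |QS| = 24.2, so S = (-19.044, 14.932). L is determined by |SL| = 64.4 and |LJ| = 36.2 together: it lies at the intersection of circle(S, 64.4) and circle(J, 36.2). With |SJ| = 86.837, the foot of the radical line on SJ is 59.753 from S and the perpendicular offset is √(64.4² − 59.753²) = 24.019. Taking the right-of-SJ solution: L = (35.689, -19.004).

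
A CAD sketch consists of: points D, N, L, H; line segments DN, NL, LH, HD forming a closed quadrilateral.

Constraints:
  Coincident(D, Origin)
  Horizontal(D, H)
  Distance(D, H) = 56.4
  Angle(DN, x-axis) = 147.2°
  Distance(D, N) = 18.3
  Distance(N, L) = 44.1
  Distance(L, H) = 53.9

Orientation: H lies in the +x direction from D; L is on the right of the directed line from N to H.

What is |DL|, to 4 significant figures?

28.16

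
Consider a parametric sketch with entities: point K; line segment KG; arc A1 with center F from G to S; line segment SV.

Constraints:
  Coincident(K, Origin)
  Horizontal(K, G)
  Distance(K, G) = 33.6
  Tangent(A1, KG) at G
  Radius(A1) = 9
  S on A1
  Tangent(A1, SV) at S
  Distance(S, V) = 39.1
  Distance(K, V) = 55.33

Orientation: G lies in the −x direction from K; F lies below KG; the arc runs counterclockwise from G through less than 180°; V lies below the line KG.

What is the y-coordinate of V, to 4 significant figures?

-48.51

K is at the origin; K and G share the same y with |KG| = 33.6 and G on the −x side, so G = (-33.60, 0.000). The tangent condition forces FG to be normal to KG, so F = G + (0, -9) = (-33.60, -9.000). Since FS ⟂ SV (tangency), |FV| = √(9.0² + 39.1²) = 40.12 regardless of where S sits on A1. So V lies on both circle(K, 55.33) and circle(F, 40.12); the below-KG intersection is V = (-26.61, -48.51). S is the foot of the tangent from V: S = (-41.89, -12.52).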